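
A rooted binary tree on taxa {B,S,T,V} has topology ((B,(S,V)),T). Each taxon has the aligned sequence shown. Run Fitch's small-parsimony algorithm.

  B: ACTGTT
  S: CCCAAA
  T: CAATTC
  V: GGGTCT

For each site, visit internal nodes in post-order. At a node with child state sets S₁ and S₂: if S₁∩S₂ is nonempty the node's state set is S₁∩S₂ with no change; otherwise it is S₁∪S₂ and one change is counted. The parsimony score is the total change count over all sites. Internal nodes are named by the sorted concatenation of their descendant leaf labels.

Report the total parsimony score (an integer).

13

site 0, node SV: S={C} ∪ V={G} → {C,G} (+1)
site 0, node BSV: B={A} ∪ SV={C,G} → {A,C,G} (+1)
site 0, node BSTV: BSV={A,C,G} ∩ T={C} → {C} (+0)
site 1, node SV: S={C} ∪ V={G} → {C,G} (+1)
site 1, node BSV: B={C} ∩ SV={C,G} → {C} (+0)
site 1, node BSTV: BSV={C} ∪ T={A} → {A,C} (+1)
site 2, node SV: S={C} ∪ V={G} → {C,G} (+1)
site 2, node BSV: B={T} ∪ SV={C,G} → {C,G,T} (+1)
site 2, node BSTV: BSV={C,G,T} ∪ T={A} → {A,C,G,T} (+1)
site 3, node SV: S={A} ∪ V={T} → {A,T} (+1)
site 3, node BSV: B={G} ∪ SV={A,T} → {A,G,T} (+1)
site 3, node BSTV: BSV={A,G,T} ∩ T={T} → {T} (+0)
site 4, node SV: S={A} ∪ V={C} → {A,C} (+1)
site 4, node BSV: B={T} ∪ SV={A,C} → {A,C,T} (+1)
site 4, node BSTV: BSV={A,C,T} ∩ T={T} → {T} (+0)
site 5, node SV: S={A} ∪ V={T} → {A,T} (+1)
site 5, node BSV: B={T} ∩ SV={A,T} → {T} (+0)
site 5, node BSTV: BSV={T} ∪ T={C} → {C,T} (+1)
per-site changes: [2, 2, 3, 2, 2, 2]; total = 13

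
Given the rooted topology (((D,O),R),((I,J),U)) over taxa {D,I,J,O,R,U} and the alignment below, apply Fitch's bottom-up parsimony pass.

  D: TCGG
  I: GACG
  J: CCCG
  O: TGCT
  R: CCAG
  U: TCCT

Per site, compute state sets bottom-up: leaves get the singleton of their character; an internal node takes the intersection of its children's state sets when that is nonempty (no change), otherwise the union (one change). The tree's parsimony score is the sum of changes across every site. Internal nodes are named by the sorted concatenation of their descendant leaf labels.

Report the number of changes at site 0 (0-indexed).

3

site 0, node DO: D={T} ∩ O={T} → {T} (+0)
site 0, node DOR: DO={T} ∪ R={C} → {C,T} (+1)
site 0, node IJ: I={G} ∪ J={C} → {C,G} (+1)
site 0, node IJU: IJ={C,G} ∪ U={T} → {C,G,T} (+1)
site 0, node DIJORU: DOR={C,T} ∩ IJU={C,G,T} → {C,T} (+0)
site 1, node DO: D={C} ∪ O={G} → {C,G} (+1)
site 1, node DOR: DO={C,G} ∩ R={C} → {C} (+0)
site 1, node IJ: I={A} ∪ J={C} → {A,C} (+1)
site 1, node IJU: IJ={A,C} ∩ U={C} → {C} (+0)
site 1, node DIJORU: DOR={C} ∩ IJU={C} → {C} (+0)
site 2, node DO: D={G} ∪ O={C} → {C,G} (+1)
site 2, node DOR: DO={C,G} ∪ R={A} → {A,C,G} (+1)
site 2, node IJ: I={C} ∩ J={C} → {C} (+0)
site 2, node IJU: IJ={C} ∩ U={C} → {C} (+0)
site 2, node DIJORU: DOR={A,C,G} ∩ IJU={C} → {C} (+0)
site 3, node DO: D={G} ∪ O={T} → {G,T} (+1)
site 3, node DOR: DO={G,T} ∩ R={G} → {G} (+0)
site 3, node IJ: I={G} ∩ J={G} → {G} (+0)
site 3, node IJU: IJ={G} ∪ U={T} → {G,T} (+1)
site 3, node DIJORU: DOR={G} ∩ IJU={G,T} → {G} (+0)
per-site changes: [3, 2, 2, 2]; total = 9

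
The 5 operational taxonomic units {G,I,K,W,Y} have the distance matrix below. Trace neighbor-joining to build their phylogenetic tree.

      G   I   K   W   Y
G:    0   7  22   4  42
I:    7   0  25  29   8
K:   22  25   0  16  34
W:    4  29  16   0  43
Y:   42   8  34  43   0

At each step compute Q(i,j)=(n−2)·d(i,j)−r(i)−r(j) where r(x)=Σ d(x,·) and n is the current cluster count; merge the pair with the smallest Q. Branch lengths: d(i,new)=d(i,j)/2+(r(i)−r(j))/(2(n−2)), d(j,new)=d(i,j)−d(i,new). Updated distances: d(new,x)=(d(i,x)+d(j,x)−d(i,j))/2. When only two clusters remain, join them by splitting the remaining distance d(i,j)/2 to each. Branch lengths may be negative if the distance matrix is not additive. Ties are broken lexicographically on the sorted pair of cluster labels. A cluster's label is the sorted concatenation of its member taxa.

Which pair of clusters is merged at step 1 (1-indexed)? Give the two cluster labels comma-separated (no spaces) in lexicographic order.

I,Y

1. join I+Y (d=8, Q=-172) ⇒ IY; edges |I|=-17/3, |Y|=41/3
  updated: d(G,IY)=41/2, d(IY,K)=51/2, d(IY,W)=32
2. join G+W (d=4, Q=-181/2) ⇒ GW; edges |G|=5/8, |W|=27/8
  updated: d(GW,IY)=97/4, d(GW,K)=17
3. join GW+IY (d=97/4, Q=-267/4) ⇒ GIWY; edges |GW|=63/8, |IY|=131/8
  updated: d(GIWY,K)=73/8
4. join GIWY+K (d=73/8) ⇒ GIKWY; edges |GIWY|=73/16, |K|=73/16
final tree: (((G:5/8,W:27/8):63/8,(I:-17/3,Y:41/3):131/8):73/16,K:73/16)
total length: 363/8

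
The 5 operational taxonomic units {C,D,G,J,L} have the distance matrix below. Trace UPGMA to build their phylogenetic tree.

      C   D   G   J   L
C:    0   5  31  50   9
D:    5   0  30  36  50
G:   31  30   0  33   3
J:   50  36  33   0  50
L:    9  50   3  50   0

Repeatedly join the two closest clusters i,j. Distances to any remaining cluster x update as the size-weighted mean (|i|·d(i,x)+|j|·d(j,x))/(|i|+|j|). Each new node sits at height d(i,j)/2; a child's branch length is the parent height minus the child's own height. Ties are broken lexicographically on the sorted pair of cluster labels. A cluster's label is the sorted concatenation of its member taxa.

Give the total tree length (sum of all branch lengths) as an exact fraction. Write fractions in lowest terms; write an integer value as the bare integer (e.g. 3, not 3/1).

245/4

step 1: merge (G,L) at d=3; branch lengths G→3/2, L→3/2; new cluster GL
  updated: d(C,GL)=20, d(D,GL)=40, d(GL,J)=83/2
step 2: merge (C,D) at d=5; branch lengths C→5/2, D→5/2; new cluster CD
  updated: d(CD,GL)=30, d(CD,J)=43
step 3: merge (CD,GL) at d=30; branch lengths CD→25/2, GL→27/2; new cluster CDGL
  updated: d(CDGL,J)=169/4
step 4: merge (CDGL,J) at d=169/4; branch lengths CDGL→49/8, J→169/8; new cluster CDGJL
final tree: (((C:5/2,D:5/2):25/2,(G:3/2,L:3/2):27/2):49/8,J:169/8)
total length: 245/4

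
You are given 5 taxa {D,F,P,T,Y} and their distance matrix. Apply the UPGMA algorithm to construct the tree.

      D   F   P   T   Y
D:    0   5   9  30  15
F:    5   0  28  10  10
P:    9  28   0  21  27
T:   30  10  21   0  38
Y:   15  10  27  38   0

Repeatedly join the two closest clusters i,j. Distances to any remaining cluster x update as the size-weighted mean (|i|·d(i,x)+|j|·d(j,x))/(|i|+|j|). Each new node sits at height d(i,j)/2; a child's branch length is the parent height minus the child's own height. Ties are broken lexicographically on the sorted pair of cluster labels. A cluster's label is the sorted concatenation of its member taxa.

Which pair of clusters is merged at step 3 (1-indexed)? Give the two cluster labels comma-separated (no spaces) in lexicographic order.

P,T

step 1: merge (D,F) at d=5; branch lengths D→5/2, F→5/2; new cluster DF
  updated: d(DF,P)=37/2, d(DF,T)=20, d(DF,Y)=25/2
step 2: merge (DF,Y) at d=25/2; branch lengths DF→15/4, Y→25/4; new cluster DFY
  updated: d(DFY,P)=64/3, d(DFY,T)=26
step 3: merge (P,T) at d=21; branch lengths P→21/2, T→21/2; new cluster PT
  updated: d(DFY,PT)=71/3
step 4: merge (DFY,PT) at d=71/3; branch lengths DFY→67/12, PT→4/3; new cluster DFPTY
final tree: (((D:5/2,F:5/2):15/4,Y:25/4):67/12,(P:21/2,T:21/2):4/3)
total length: 515/12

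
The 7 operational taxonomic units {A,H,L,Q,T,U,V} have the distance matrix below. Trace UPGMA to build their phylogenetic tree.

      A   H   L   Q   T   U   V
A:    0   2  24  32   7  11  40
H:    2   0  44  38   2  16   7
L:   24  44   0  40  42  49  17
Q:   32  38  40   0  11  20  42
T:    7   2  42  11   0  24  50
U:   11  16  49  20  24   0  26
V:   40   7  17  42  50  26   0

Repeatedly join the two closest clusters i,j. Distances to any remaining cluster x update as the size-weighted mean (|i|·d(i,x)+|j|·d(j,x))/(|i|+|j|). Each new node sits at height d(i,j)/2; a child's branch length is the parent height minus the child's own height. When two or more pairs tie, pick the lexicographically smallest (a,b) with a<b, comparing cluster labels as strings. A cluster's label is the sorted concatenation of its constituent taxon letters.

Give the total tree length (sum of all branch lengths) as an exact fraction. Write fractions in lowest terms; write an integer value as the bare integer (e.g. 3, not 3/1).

iteration 1: select A,H (d=2); attach at lengths (1, 1); label the merged cluster AH
  updated: d(AH,L)=34, d(AH,Q)=35, d(AH,T)=9/2, d(AH,U)=27/2, d(AH,V)=47/2
iteration 2: select AH,T (d=9/2); attach at lengths (5/4, 9/4); label the merged cluster AHT
  updated: d(AHT,L)=110/3, d(AHT,Q)=27, d(AHT,U)=17, d(AHT,V)=97/3
iteration 3: select AHT,U (d=17); attach at lengths (25/4, 17/2); label the merged cluster AHTU
  updated: d(AHTU,L)=159/4, d(AHTU,Q)=101/4, d(AHTU,V)=123/4
iteration 4: select L,V (d=17); attach at lengths (17/2, 17/2); label the merged cluster LV
  updated: d(AHTU,LV)=141/4, d(LV,Q)=41
iteration 5: select AHTU,Q (d=101/4); attach at lengths (33/8, 101/8); label the merged cluster AHQTU
  updated: d(AHQTU,LV)=182/5
iteration 6: select AHQTU,LV (d=182/5); attach at lengths (223/40, 97/10); label the merged cluster AHLQTUV
final tree: (((((A:1,H:1):5/4,T:9/4):25/4,U:17/2):33/8,Q:101/8):223/40,(L:17/2,V:17/2):97/10)
total length: 2771/40

2771/40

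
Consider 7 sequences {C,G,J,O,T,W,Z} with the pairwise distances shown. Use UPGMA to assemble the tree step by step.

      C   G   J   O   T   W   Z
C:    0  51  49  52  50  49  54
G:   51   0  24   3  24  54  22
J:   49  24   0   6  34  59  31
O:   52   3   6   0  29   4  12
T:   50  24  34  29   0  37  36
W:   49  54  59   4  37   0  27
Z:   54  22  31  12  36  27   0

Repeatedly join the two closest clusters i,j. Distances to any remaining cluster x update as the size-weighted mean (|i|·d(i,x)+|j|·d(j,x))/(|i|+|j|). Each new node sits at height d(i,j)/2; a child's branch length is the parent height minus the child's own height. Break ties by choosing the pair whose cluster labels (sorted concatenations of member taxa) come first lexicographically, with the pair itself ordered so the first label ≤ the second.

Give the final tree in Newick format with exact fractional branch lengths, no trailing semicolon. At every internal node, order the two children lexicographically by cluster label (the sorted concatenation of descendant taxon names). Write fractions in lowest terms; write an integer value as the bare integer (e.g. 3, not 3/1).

(C:305/12,(((((G:3/2,O:3/2):6,J:15/2):10/3,Z:65/6):109/24,T:123/8):109/40,W:181/10):439/60)

iteration 1: select G,O (d=3); attach at lengths (3/2, 3/2); label the merged cluster GO
  updated: d(C,GO)=103/2, d(GO,J)=15, d(GO,T)=53/2, d(GO,W)=29, d(GO,Z)=17
iteration 2: select GO,J (d=15); attach at lengths (6, 15/2); label the merged cluster GJO
  updated: d(C,GJO)=152/3, d(GJO,T)=29, d(GJO,W)=39, d(GJO,Z)=65/3
iteration 3: select GJO,Z (d=65/3); attach at lengths (10/3, 65/6); label the merged cluster GJOZ
  updated: d(C,GJOZ)=103/2, d(GJOZ,T)=123/4, d(GJOZ,W)=36
iteration 4: select GJOZ,T (d=123/4); attach at lengths (109/24, 123/8); label the merged cluster GJOTZ
  updated: d(C,GJOTZ)=256/5, d(GJOTZ,W)=181/5
iteration 5: select GJOTZ,W (d=181/5); attach at lengths (109/40, 181/10); label the merged cluster GJOTWZ
  updated: d(C,GJOTWZ)=305/6
iteration 6: select C,GJOTWZ (d=305/6); attach at lengths (305/12, 439/60); label the merged cluster CGJOTWZ
final tree: (C:305/12,(((((G:3/2,O:3/2):6,J:15/2):10/3,Z:65/6):109/24,T:123/8):109/40,W:181/10):439/60)
total length: 12497/120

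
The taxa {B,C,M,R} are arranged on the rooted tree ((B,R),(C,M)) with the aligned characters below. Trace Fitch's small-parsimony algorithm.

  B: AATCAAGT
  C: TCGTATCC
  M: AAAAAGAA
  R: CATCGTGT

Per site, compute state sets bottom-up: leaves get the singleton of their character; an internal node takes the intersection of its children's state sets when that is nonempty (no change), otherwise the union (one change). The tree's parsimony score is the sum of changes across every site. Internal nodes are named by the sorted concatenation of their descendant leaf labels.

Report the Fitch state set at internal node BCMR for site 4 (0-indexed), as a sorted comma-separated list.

BR@0: {A} ∪ {C} = {A,C} (union, +1)
CM@0: {T} ∪ {A} = {A,T} (union, +1)
BCMR@0: {A,C} ∩ {A,T} = {A} (intersection, +0)
BR@1: {A} ∩ {A} = {A} (intersection, +0)
CM@1: {C} ∪ {A} = {A,C} (union, +1)
BCMR@1: {A} ∩ {A,C} = {A} (intersection, +0)
BR@2: {T} ∩ {T} = {T} (intersection, +0)
CM@2: {G} ∪ {A} = {A,G} (union, +1)
BCMR@2: {T} ∪ {A,G} = {A,G,T} (union, +1)
BR@3: {C} ∩ {C} = {C} (intersection, +0)
CM@3: {T} ∪ {A} = {A,T} (union, +1)
BCMR@3: {C} ∪ {A,T} = {A,C,T} (union, +1)
BR@4: {A} ∪ {G} = {A,G} (union, +1)
CM@4: {A} ∩ {A} = {A} (intersection, +0)
BCMR@4: {A,G} ∩ {A} = {A} (intersection, +0)
BR@5: {A} ∪ {T} = {A,T} (union, +1)
CM@5: {T} ∪ {G} = {G,T} (union, +1)
BCMR@5: {A,T} ∩ {G,T} = {T} (intersection, +0)
BR@6: {G} ∩ {G} = {G} (intersection, +0)
CM@6: {C} ∪ {A} = {A,C} (union, +1)
BCMR@6: {G} ∪ {A,C} = {A,C,G} (union, +1)
BR@7: {T} ∩ {T} = {T} (intersection, +0)
CM@7: {C} ∪ {A} = {A,C} (union, +1)
BCMR@7: {T} ∪ {A,C} = {A,C,T} (union, +1)
per-site changes: [2, 1, 2, 2, 1, 2, 2, 2]; total = 14

A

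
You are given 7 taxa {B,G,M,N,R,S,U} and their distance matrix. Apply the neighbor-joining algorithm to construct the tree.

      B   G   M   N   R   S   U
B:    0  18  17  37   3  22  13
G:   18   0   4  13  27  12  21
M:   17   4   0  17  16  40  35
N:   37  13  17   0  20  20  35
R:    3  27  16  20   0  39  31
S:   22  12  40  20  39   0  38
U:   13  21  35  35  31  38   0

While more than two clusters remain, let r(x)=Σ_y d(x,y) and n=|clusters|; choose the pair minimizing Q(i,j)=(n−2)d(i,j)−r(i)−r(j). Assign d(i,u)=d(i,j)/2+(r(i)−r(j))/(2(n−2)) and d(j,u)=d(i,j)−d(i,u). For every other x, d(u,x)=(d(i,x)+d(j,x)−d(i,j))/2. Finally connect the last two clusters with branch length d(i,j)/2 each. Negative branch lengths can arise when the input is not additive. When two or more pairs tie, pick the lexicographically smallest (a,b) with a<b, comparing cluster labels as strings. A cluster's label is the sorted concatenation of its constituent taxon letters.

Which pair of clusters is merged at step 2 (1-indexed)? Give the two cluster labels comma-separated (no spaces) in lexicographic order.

BR,U

iteration 1: select B,R (d=3, Q=-231); attach at lengths (-11/10, 41/10); label the merged cluster BR
  updated: d(BR,G)=21, d(BR,M)=15, d(BR,N)=27, d(BR,S)=29, d(BR,U)=41/2
iteration 2: select BR,U (d=41/2, Q=-180); attach at lengths (45/8, 119/8); label the merged cluster BRU
  updated: d(BRU,G)=43/4, d(BRU,M)=59/4, d(BRU,N)=83/4, d(BRU,S)=93/4
iteration 3: select N,S (d=20, Q=-106); attach at lengths (71/12, 169/12); label the merged cluster NS
  updated: d(BRU,NS)=12, d(G,NS)=5/2, d(M,NS)=37/2
iteration 4: select BRU,NS (d=12, Q=-93/2); attach at lengths (57/8, 39/8); label the merged cluster BNRSU
  updated: d(BNRSU,G)=5/8, d(BNRSU,M)=85/8
iteration 5: select BNRSU,G (d=5/8, Q=-61/4); attach at lengths (29/8, -3); label the merged cluster BGNRSU
  updated: d(BGNRSU,M)=7
iteration 6: select BGNRSU,M (d=7); attach at lengths (7/2, 7/2); label the merged cluster BGMNRSU
final tree: (((((B:-11/10,R:41/10):45/8,U:119/8):57/8,(N:71/12,S:169/12):39/8):29/8,G:-3):7/2,M:7/2)
total length: 505/8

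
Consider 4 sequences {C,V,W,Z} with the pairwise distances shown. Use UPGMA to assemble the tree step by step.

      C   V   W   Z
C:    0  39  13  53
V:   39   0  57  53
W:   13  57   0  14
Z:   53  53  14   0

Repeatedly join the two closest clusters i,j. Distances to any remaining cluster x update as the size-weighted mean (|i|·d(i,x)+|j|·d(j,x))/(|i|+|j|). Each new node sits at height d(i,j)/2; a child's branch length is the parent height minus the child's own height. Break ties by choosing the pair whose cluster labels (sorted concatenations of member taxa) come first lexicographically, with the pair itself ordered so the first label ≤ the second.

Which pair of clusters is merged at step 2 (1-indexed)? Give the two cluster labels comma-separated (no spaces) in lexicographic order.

step 1: merge (C,W) at d=13; branch lengths C→13/2, W→13/2; new cluster CW
  updated: d(CW,V)=48, d(CW,Z)=67/2
step 2: merge (CW,Z) at d=67/2; branch lengths CW→41/4, Z→67/4; new cluster CWZ
  updated: d(CWZ,V)=149/3
step 3: merge (CWZ,V) at d=149/3; branch lengths CWZ→97/12, V→149/6; new cluster CVWZ
final tree: (((C:13/2,W:13/2):41/4,Z:67/4):97/12,V:149/6)
total length: 875/12

CW,Z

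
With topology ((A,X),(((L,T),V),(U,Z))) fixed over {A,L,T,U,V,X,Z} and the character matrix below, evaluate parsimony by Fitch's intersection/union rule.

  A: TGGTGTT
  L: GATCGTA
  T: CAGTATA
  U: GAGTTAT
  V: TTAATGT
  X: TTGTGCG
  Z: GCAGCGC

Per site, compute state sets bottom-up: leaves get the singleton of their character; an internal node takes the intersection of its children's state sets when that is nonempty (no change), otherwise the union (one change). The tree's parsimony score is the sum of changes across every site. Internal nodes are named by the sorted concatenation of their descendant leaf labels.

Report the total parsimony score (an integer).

[col 0] AX: children A:{T}, X:{T} ∩→ {T}; cost 0
[col 0] LT: children L:{G}, T:{C} ∪→ {C,G}; cost 1
[col 0] LTV: children LT:{C,G}, V:{T} ∪→ {C,G,T}; cost 1
[col 0] UZ: children U:{G}, Z:{G} ∩→ {G}; cost 0
[col 0] LTUVZ: children LTV:{C,G,T}, UZ:{G} ∩→ {G}; cost 0
[col 0] ALTUVXZ: children AX:{T}, LTUVZ:{G} ∪→ {G,T}; cost 1
[col 1] AX: children A:{G}, X:{T} ∪→ {G,T}; cost 1
[col 1] LT: children L:{A}, T:{A} ∩→ {A}; cost 0
[col 1] LTV: children LT:{A}, V:{T} ∪→ {A,T}; cost 1
[col 1] UZ: children U:{A}, Z:{C} ∪→ {A,C}; cost 1
[col 1] LTUVZ: children LTV:{A,T}, UZ:{A,C} ∩→ {A}; cost 0
[col 1] ALTUVXZ: children AX:{G,T}, LTUVZ:{A} ∪→ {A,G,T}; cost 1
[col 2] AX: children A:{G}, X:{G} ∩→ {G}; cost 0
[col 2] LT: children L:{T}, T:{G} ∪→ {G,T}; cost 1
[col 2] LTV: children LT:{G,T}, V:{A} ∪→ {A,G,T}; cost 1
[col 2] UZ: children U:{G}, Z:{A} ∪→ {A,G}; cost 1
[col 2] LTUVZ: children LTV:{A,G,T}, UZ:{A,G} ∩→ {A,G}; cost 0
[col 2] ALTUVXZ: children AX:{G}, LTUVZ:{A,G} ∩→ {G}; cost 0
[col 3] AX: children A:{T}, X:{T} ∩→ {T}; cost 0
[col 3] LT: children L:{C}, T:{T} ∪→ {C,T}; cost 1
[col 3] LTV: children LT:{C,T}, V:{A} ∪→ {A,C,T}; cost 1
[col 3] UZ: children U:{T}, Z:{G} ∪→ {G,T}; cost 1
[col 3] LTUVZ: children LTV:{A,C,T}, UZ:{G,T} ∩→ {T}; cost 0
[col 3] ALTUVXZ: children AX:{T}, LTUVZ:{T} ∩→ {T}; cost 0
[col 4] AX: children A:{G}, X:{G} ∩→ {G}; cost 0
[col 4] LT: children L:{G}, T:{A} ∪→ {A,G}; cost 1
[col 4] LTV: children LT:{A,G}, V:{T} ∪→ {A,G,T}; cost 1
[col 4] UZ: children U:{T}, Z:{C} ∪→ {C,T}; cost 1
[col 4] LTUVZ: children LTV:{A,G,T}, UZ:{C,T} ∩→ {T}; cost 0
[col 4] ALTUVXZ: children AX:{G}, LTUVZ:{T} ∪→ {G,T}; cost 1
[col 5] AX: children A:{T}, X:{C} ∪→ {C,T}; cost 1
[col 5] LT: children L:{T}, T:{T} ∩→ {T}; cost 0
[col 5] LTV: children LT:{T}, V:{G} ∪→ {G,T}; cost 1
[col 5] UZ: children U:{A}, Z:{G} ∪→ {A,G}; cost 1
[col 5] LTUVZ: children LTV:{G,T}, UZ:{A,G} ∩→ {G}; cost 0
[col 5] ALTUVXZ: children AX:{C,T}, LTUVZ:{G} ∪→ {C,G,T}; cost 1
[col 6] AX: children A:{T}, X:{G} ∪→ {G,T}; cost 1
[col 6] LT: children L:{A}, T:{A} ∩→ {A}; cost 0
[col 6] LTV: children LT:{A}, V:{T} ∪→ {A,T}; cost 1
[col 6] UZ: children U:{T}, Z:{C} ∪→ {C,T}; cost 1
[col 6] LTUVZ: children LTV:{A,T}, UZ:{C,T} ∩→ {T}; cost 0
[col 6] ALTUVXZ: children AX:{G,T}, LTUVZ:{T} ∩→ {T}; cost 0
per-site changes: [3, 4, 3, 3, 4, 4, 3]; total = 24

24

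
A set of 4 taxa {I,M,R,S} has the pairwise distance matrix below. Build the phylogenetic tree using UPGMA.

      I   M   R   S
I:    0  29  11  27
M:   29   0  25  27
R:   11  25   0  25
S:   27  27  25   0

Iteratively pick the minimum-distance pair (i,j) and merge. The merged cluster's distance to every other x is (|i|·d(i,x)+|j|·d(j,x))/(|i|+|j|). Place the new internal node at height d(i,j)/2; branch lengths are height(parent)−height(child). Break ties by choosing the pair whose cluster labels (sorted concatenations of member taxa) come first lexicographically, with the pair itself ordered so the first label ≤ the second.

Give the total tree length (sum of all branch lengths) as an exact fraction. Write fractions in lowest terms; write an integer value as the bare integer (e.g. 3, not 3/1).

1. join I+R (d=11) ⇒ IR; edges |I|=11/2, |R|=11/2
  updated: d(IR,M)=27, d(IR,S)=26
2. join IR+S (d=26) ⇒ IRS; edges |IR|=15/2, |S|=13
  updated: d(IRS,M)=27
3. join IRS+M (d=27) ⇒ IMRS; edges |IRS|=1/2, |M|=27/2
final tree: (((I:11/2,R:11/2):15/2,S:13):1/2,M:27/2)
total length: 91/2

91/2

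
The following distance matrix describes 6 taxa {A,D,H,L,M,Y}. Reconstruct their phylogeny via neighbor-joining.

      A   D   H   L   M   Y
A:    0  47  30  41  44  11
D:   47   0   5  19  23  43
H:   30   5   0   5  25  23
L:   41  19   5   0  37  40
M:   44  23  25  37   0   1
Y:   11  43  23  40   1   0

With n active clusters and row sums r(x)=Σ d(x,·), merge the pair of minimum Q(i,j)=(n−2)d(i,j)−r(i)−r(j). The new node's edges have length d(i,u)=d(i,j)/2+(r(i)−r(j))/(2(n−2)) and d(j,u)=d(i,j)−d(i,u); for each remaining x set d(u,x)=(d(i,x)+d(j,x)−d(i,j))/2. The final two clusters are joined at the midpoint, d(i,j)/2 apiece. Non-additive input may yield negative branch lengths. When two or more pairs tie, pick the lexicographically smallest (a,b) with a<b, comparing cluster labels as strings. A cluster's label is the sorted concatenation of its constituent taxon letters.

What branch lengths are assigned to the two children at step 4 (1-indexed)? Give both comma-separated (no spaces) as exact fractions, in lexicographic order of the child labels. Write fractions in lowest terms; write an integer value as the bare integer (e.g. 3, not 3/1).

21/8,-17/4

1. join A+Y (d=11, Q=-247) ⇒ AY; edges |A|=99/8, |Y|=-11/8
  updated: d(AY,D)=79/2, d(AY,H)=21, d(AY,L)=35, d(AY,M)=17
2. join AY+M (d=17, Q=-327/2) ⇒ AMY; edges |AY|=41/4, |M|=27/4
  updated: d(AMY,D)=91/4, d(AMY,H)=29/2, d(AMY,L)=55/2
3. join AMY+D (d=91/4, Q=-66) ⇒ ADMY; edges |AMY|=127/8, |D|=55/8
  updated: d(ADMY,H)=-13/8, d(ADMY,L)=95/8
4. join ADMY+H (d=-13/8, Q=-61/4) ⇒ ADHMY; edges |ADMY|=21/8, |H|=-17/4
  updated: d(ADHMY,L)=37/4
5. join ADHMY+L (d=37/4) ⇒ ADHLMY; edges |ADHMY|=37/8, |L|=37/8
final tree: (((((A:99/8,Y:-11/8):41/4,M:27/4):127/8,D:55/8):21/8,H:-17/4):37/8,L:37/8)
total length: 467/8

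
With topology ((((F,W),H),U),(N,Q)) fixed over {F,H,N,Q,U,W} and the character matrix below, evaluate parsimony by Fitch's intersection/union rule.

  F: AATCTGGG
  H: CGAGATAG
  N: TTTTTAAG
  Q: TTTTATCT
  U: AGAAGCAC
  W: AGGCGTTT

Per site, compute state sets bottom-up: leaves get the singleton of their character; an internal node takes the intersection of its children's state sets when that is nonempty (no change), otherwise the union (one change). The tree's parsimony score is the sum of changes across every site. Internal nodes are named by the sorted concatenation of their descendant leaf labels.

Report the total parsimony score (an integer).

FW@0: {A} ∩ {A} = {A} (intersection, +0)
FHW@0: {A} ∪ {C} = {A,C} (union, +1)
FHUW@0: {A,C} ∩ {A} = {A} (intersection, +0)
NQ@0: {T} ∩ {T} = {T} (intersection, +0)
FHNQUW@0: {A} ∪ {T} = {A,T} (union, +1)
FW@1: {A} ∪ {G} = {A,G} (union, +1)
FHW@1: {A,G} ∩ {G} = {G} (intersection, +0)
FHUW@1: {G} ∩ {G} = {G} (intersection, +0)
NQ@1: {T} ∩ {T} = {T} (intersection, +0)
FHNQUW@1: {G} ∪ {T} = {G,T} (union, +1)
FW@2: {T} ∪ {G} = {G,T} (union, +1)
FHW@2: {G,T} ∪ {A} = {A,G,T} (union, +1)
FHUW@2: {A,G,T} ∩ {A} = {A} (intersection, +0)
NQ@2: {T} ∩ {T} = {T} (intersection, +0)
FHNQUW@2: {A} ∪ {T} = {A,T} (union, +1)
FW@3: {C} ∩ {C} = {C} (intersection, +0)
FHW@3: {C} ∪ {G} = {C,G} (union, +1)
FHUW@3: {C,G} ∪ {A} = {A,C,G} (union, +1)
NQ@3: {T} ∩ {T} = {T} (intersection, +0)
FHNQUW@3: {A,C,G} ∪ {T} = {A,C,G,T} (union, +1)
FW@4: {T} ∪ {G} = {G,T} (union, +1)
FHW@4: {G,T} ∪ {A} = {A,G,T} (union, +1)
FHUW@4: {A,G,T} ∩ {G} = {G} (intersection, +0)
NQ@4: {T} ∪ {A} = {A,T} (union, +1)
FHNQUW@4: {G} ∪ {A,T} = {A,G,T} (union, +1)
FW@5: {G} ∪ {T} = {G,T} (union, +1)
FHW@5: {G,T} ∩ {T} = {T} (intersection, +0)
FHUW@5: {T} ∪ {C} = {C,T} (union, +1)
NQ@5: {A} ∪ {T} = {A,T} (union, +1)
FHNQUW@5: {C,T} ∩ {A,T} = {T} (intersection, +0)
FW@6: {G} ∪ {T} = {G,T} (union, +1)
FHW@6: {G,T} ∪ {A} = {A,G,T} (union, +1)
FHUW@6: {A,G,T} ∩ {A} = {A} (intersection, +0)
NQ@6: {A} ∪ {C} = {A,C} (union, +1)
FHNQUW@6: {A} ∩ {A,C} = {A} (intersection, +0)
FW@7: {G} ∪ {T} = {G,T} (union, +1)
FHW@7: {G,T} ∩ {G} = {G} (intersection, +0)
FHUW@7: {G} ∪ {C} = {C,G} (union, +1)
NQ@7: {G} ∪ {T} = {G,T} (union, +1)
FHNQUW@7: {C,G} ∩ {G,T} = {G} (intersection, +0)
per-site changes: [2, 2, 3, 3, 4, 3, 3, 3]; total = 23

23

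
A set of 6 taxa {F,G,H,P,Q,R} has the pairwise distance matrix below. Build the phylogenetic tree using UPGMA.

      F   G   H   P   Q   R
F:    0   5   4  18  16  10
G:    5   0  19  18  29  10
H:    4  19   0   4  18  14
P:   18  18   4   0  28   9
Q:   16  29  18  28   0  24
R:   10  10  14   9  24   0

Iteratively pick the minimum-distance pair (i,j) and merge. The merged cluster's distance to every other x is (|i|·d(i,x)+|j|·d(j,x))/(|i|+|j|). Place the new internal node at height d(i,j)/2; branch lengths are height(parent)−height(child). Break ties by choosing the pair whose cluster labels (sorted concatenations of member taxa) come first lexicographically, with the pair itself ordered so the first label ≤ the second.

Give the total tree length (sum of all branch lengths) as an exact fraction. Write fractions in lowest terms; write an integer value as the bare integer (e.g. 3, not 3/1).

step 1: merge (F,H) at d=4; branch lengths F→2, H→2; new cluster FH
  updated: d(FH,G)=12, d(FH,P)=11, d(FH,Q)=17, d(FH,R)=12
step 2: merge (P,R) at d=9; branch lengths P→9/2, R→9/2; new cluster PR
  updated: d(FH,PR)=23/2, d(G,PR)=14, d(PR,Q)=26
step 3: merge (FH,PR) at d=23/2; branch lengths FH→15/4, PR→5/4; new cluster FHPR
  updated: d(FHPR,G)=13, d(FHPR,Q)=43/2
step 4: merge (FHPR,G) at d=13; branch lengths FHPR→3/4, G→13/2; new cluster FGHPR
  updated: d(FGHPR,Q)=23
step 5: merge (FGHPR,Q) at d=23; branch lengths FGHPR→5, Q→23/2; new cluster FGHPQR
final tree: ((((F:2,H:2):15/4,(P:9/2,R:9/2):5/4):3/4,G:13/2):5,Q:23/2)
total length: 167/4

167/4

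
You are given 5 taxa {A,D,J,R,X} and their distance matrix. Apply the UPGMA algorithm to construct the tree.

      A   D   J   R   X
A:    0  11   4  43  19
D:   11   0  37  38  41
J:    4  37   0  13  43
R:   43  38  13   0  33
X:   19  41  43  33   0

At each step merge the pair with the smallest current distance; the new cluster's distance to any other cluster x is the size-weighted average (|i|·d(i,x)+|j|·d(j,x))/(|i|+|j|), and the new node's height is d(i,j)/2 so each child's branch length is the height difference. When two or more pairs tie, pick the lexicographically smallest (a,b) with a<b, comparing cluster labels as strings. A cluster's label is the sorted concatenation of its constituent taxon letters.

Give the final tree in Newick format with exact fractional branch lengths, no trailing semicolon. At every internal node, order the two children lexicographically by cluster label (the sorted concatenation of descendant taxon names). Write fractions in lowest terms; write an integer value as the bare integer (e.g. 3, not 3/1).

((((A:2,J:2):10,D:12):11/3,R:47/3):4/3,X:17)

iteration 1: select A,J (d=4); attach at lengths (2, 2); label the merged cluster AJ
  updated: d(AJ,D)=24, d(AJ,R)=28, d(AJ,X)=31
iteration 2: select AJ,D (d=24); attach at lengths (10, 12); label the merged cluster ADJ
  updated: d(ADJ,R)=94/3, d(ADJ,X)=103/3
iteration 3: select ADJ,R (d=94/3); attach at lengths (11/3, 47/3); label the merged cluster ADJR
  updated: d(ADJR,X)=34
iteration 4: select ADJR,X (d=34); attach at lengths (4/3, 17); label the merged cluster ADJRX
final tree: ((((A:2,J:2):10,D:12):11/3,R:47/3):4/3,X:17)
total length: 191/3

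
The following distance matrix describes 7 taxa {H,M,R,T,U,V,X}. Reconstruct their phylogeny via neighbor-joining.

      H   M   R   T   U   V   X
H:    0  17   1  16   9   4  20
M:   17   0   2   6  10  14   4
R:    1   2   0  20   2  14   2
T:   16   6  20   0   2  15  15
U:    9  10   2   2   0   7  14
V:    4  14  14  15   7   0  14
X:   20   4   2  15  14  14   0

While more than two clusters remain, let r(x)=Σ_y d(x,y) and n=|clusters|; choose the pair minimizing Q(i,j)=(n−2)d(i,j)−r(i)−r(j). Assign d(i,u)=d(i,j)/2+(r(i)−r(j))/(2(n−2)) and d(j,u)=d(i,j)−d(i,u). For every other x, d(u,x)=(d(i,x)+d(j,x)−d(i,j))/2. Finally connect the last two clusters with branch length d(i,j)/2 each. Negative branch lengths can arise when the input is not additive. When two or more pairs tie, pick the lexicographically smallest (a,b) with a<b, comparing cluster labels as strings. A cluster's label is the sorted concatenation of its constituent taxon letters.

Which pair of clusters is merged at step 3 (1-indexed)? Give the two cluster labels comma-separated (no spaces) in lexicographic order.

HV,TU

1. join H+V (d=4, Q=-115) ⇒ HV; edges |H|=19/10, |V|=21/10
  updated: d(HV,M)=27/2, d(HV,R)=11/2, d(HV,T)=27/2, d(HV,U)=6, d(HV,X)=15
2. join T+U (d=2, Q=-165/2) ⇒ TU; edges |T|=61/16, |U|=-29/16
  updated: d(HV,TU)=35/4, d(M,TU)=7, d(R,TU)=10, d(TU,X)=27/2
3. join HV+TU (d=35/4, Q=-223/4) ⇒ HTUV; edges |HV|=119/24, |TU|=91/24
  updated: d(HTUV,M)=47/8, d(HTUV,R)=27/8, d(HTUV,X)=79/8
4. join HTUV+R (d=27/8, Q=-79/4) ⇒ HRTUV; edges |HTUV|=37/8, |R|=-5/4
  updated: d(HRTUV,M)=9/4, d(HRTUV,X)=17/4
5. join HRTUV+M (d=9/4, Q=-21/2) ⇒ HMRTUV; edges |HRTUV|=5/4, |M|=1
  updated: d(HMRTUV,X)=3
6. join HMRTUV+X (d=3) ⇒ HMRTUVX; edges |HMRTUV|=3/2, |X|=3/2
final tree: (((((H:19/10,V:21/10):119/24,(T:61/16,U:-29/16):91/24):37/8,R:-5/4):5/4,M:1):3/2,X:3/2)
total length: 187/8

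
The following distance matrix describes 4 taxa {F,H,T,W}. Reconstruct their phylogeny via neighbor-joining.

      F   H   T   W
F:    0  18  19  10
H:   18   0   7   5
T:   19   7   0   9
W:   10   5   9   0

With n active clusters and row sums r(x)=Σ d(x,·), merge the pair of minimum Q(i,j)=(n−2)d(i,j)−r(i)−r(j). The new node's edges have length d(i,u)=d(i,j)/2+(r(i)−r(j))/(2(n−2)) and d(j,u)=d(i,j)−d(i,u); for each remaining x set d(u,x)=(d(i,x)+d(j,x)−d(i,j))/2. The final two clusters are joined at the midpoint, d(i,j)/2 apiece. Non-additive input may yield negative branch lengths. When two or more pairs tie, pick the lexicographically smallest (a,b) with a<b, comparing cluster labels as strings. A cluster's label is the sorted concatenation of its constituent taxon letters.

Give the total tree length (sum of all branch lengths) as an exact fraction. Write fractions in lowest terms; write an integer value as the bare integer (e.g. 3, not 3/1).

iteration 1: select F,W (d=10, Q=-51); attach at lengths (43/4, -3/4); label the merged cluster FW
  updated: d(FW,H)=13/2, d(FW,T)=9
iteration 2: select FW,H (d=13/2, Q=-45/2); attach at lengths (17/4, 9/4); label the merged cluster FHW
  updated: d(FHW,T)=19/4
iteration 3: select FHW,T (d=19/4); attach at lengths (19/8, 19/8); label the merged cluster FHTW
final tree: (((F:43/4,W:-3/4):17/4,H:9/4):19/8,T:19/8)
total length: 85/4

85/4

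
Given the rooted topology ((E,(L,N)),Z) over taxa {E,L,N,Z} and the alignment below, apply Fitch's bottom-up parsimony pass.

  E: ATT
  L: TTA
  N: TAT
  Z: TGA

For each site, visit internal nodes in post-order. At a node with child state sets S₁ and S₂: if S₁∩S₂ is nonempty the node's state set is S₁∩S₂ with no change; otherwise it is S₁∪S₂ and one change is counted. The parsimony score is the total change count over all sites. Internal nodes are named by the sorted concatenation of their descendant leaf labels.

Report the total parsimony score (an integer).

[col 0] LN: children L:{T}, N:{T} ∩→ {T}; cost 0
[col 0] ELN: children E:{A}, LN:{T} ∪→ {A,T}; cost 1
[col 0] ELNZ: children ELN:{A,T}, Z:{T} ∩→ {T}; cost 0
[col 1] LN: children L:{T}, N:{A} ∪→ {A,T}; cost 1
[col 1] ELN: children E:{T}, LN:{A,T} ∩→ {T}; cost 0
[col 1] ELNZ: children ELN:{T}, Z:{G} ∪→ {G,T}; cost 1
[col 2] LN: children L:{A}, N:{T} ∪→ {A,T}; cost 1
[col 2] ELN: children E:{T}, LN:{A,T} ∩→ {T}; cost 0
[col 2] ELNZ: children ELN:{T}, Z:{A} ∪→ {A,T}; cost 1
per-site changes: [1, 2, 2]; total = 5

5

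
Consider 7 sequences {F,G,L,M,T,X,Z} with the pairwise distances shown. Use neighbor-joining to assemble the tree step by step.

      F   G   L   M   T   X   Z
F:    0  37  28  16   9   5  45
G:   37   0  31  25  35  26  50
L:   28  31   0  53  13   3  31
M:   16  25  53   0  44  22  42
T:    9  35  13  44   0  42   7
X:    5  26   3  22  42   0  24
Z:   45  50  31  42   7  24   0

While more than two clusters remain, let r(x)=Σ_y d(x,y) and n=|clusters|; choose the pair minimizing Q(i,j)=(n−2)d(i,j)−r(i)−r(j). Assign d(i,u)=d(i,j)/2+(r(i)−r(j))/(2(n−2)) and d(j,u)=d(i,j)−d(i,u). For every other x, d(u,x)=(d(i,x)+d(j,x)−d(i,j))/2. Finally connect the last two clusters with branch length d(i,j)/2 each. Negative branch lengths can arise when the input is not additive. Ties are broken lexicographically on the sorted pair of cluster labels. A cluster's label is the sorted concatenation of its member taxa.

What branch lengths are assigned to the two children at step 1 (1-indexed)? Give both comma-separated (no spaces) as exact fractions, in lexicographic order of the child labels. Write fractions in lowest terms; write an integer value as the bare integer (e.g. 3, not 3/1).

1. join T+Z (d=7, Q=-314) ⇒ TZ; edges |T|=-7/5, |Z|=42/5
  updated: d(F,TZ)=47/2, d(G,TZ)=39, d(L,TZ)=37/2, d(M,TZ)=79/2, d(TZ,X)=59/2
2. join G+M (d=25, Q=-427/2) ⇒ GM; edges |G|=205/16, |M|=195/16
  updated: d(F,GM)=14, d(GM,L)=59/2, d(GM,TZ)=107/4, d(GM,X)=23/2
3. join L+TZ (d=37/2, Q=-487/4) ⇒ LTZ; edges |L|=145/24, |TZ|=299/24
  updated: d(F,LTZ)=33/2, d(GM,LTZ)=151/8, d(LTZ,X)=7
4. join F+GM (d=14, Q=-415/8) ⇒ FGM; edges |F|=153/32, |GM|=295/32
  updated: d(FGM,LTZ)=171/16, d(FGM,X)=5/4
5. join FGM+LTZ (d=171/16, Q=-303/16) ⇒ FGLMTZ; edges |FGM|=79/32, |LTZ|=263/32
  updated: d(FGLMTZ,X)=-39/32
6. join FGLMTZ+X (d=-39/32) ⇒ FGLMTXZ; edges |FGLMTZ|=-39/64, |X|=-39/64
final tree: (((F:153/32,(G:205/16,M:195/16):295/32):79/32,(L:145/24,(T:-7/5,Z:42/5):299/24):263/32):-39/64,X:-39/64)
total length: 2367/32

-7/5,42/5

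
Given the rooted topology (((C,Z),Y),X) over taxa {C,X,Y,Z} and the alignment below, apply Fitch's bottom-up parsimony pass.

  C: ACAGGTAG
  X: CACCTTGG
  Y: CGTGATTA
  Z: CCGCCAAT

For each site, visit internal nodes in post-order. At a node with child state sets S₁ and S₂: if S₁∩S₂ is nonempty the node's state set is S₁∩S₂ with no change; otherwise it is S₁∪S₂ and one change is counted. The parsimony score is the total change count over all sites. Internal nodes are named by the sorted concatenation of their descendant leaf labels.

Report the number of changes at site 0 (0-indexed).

CZ@0: {A} ∪ {C} = {A,C} (union, +1)
CYZ@0: {A,C} ∩ {C} = {C} (intersection, +0)
CXYZ@0: {C} ∩ {C} = {C} (intersection, +0)
CZ@1: {C} ∩ {C} = {C} (intersection, +0)
CYZ@1: {C} ∪ {G} = {C,G} (union, +1)
CXYZ@1: {C,G} ∪ {A} = {A,C,G} (union, +1)
CZ@2: {A} ∪ {G} = {A,G} (union, +1)
CYZ@2: {A,G} ∪ {T} = {A,G,T} (union, +1)
CXYZ@2: {A,G,T} ∪ {C} = {A,C,G,T} (union, +1)
CZ@3: {G} ∪ {C} = {C,G} (union, +1)
CYZ@3: {C,G} ∩ {G} = {G} (intersection, +0)
CXYZ@3: {G} ∪ {C} = {C,G} (union, +1)
CZ@4: {G} ∪ {C} = {C,G} (union, +1)
CYZ@4: {C,G} ∪ {A} = {A,C,G} (union, +1)
CXYZ@4: {A,C,G} ∪ {T} = {A,C,G,T} (union, +1)
CZ@5: {T} ∪ {A} = {A,T} (union, +1)
CYZ@5: {A,T} ∩ {T} = {T} (intersection, +0)
CXYZ@5: {T} ∩ {T} = {T} (intersection, +0)
CZ@6: {A} ∩ {A} = {A} (intersection, +0)
CYZ@6: {A} ∪ {T} = {A,T} (union, +1)
CXYZ@6: {A,T} ∪ {G} = {A,G,T} (union, +1)
CZ@7: {G} ∪ {T} = {G,T} (union, +1)
CYZ@7: {G,T} ∪ {A} = {A,G,T} (union, +1)
CXYZ@7: {A,G,T} ∩ {G} = {G} (intersection, +0)
per-site changes: [1, 2, 3, 2, 3, 1, 2, 2]; total = 16

1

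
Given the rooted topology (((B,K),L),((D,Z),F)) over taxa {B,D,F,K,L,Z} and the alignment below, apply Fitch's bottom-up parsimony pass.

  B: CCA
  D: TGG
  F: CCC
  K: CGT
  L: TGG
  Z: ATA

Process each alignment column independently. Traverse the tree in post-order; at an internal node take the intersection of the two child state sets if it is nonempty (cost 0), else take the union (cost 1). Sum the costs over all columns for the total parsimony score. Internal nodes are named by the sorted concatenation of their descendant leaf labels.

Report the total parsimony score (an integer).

10

site 0, node BK: B={C} ∩ K={C} → {C} (+0)
site 0, node BKL: BK={C} ∪ L={T} → {C,T} (+1)
site 0, node DZ: D={T} ∪ Z={A} → {A,T} (+1)
site 0, node DFZ: DZ={A,T} ∪ F={C} → {A,C,T} (+1)
site 0, node BDFKLZ: BKL={C,T} ∩ DFZ={A,C,T} → {C,T} (+0)
site 1, node BK: B={C} ∪ K={G} → {C,G} (+1)
site 1, node BKL: BK={C,G} ∩ L={G} → {G} (+0)
site 1, node DZ: D={G} ∪ Z={T} → {G,T} (+1)
site 1, node DFZ: DZ={G,T} ∪ F={C} → {C,G,T} (+1)
site 1, node BDFKLZ: BKL={G} ∩ DFZ={C,G,T} → {G} (+0)
site 2, node BK: B={A} ∪ K={T} → {A,T} (+1)
site 2, node BKL: BK={A,T} ∪ L={G} → {A,G,T} (+1)
site 2, node DZ: D={G} ∪ Z={A} → {A,G} (+1)
site 2, node DFZ: DZ={A,G} ∪ F={C} → {A,C,G} (+1)
site 2, node BDFKLZ: BKL={A,G,T} ∩ DFZ={A,C,G} → {A,G} (+0)
per-site changes: [3, 3, 4]; total = 10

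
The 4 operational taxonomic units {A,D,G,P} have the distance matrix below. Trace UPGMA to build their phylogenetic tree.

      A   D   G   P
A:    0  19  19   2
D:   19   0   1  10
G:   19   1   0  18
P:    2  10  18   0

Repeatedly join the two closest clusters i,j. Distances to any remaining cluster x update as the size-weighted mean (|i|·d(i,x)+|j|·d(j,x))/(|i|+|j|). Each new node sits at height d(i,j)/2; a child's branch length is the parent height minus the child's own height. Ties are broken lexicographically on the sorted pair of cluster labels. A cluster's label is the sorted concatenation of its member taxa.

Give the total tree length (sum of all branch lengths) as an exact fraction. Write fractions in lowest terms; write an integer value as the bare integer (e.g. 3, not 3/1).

18

step 1: merge (D,G) at d=1; branch lengths D→1/2, G→1/2; new cluster DG
  updated: d(A,DG)=19, d(DG,P)=14
step 2: merge (A,P) at d=2; branch lengths A→1, P→1; new cluster AP
  updated: d(AP,DG)=33/2
step 3: merge (AP,DG) at d=33/2; branch lengths AP→29/4, DG→31/4; new cluster ADGP
final tree: ((A:1,P:1):29/4,(D:1/2,G:1/2):31/4)
total length: 18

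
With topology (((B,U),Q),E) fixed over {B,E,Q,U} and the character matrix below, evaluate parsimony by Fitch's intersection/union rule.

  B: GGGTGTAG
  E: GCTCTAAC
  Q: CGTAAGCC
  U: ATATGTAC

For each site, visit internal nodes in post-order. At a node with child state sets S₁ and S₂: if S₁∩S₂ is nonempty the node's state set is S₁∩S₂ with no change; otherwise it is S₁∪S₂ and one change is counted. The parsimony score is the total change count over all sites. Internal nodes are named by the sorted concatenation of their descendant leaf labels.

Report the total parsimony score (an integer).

14

BU@0: {G} ∪ {A} = {A,G} (union, +1)
BQU@0: {A,G} ∪ {C} = {A,C,G} (union, +1)
BEQU@0: {A,C,G} ∩ {G} = {G} (intersection, +0)
BU@1: {G} ∪ {T} = {G,T} (union, +1)
BQU@1: {G,T} ∩ {G} = {G} (intersection, +0)
BEQU@1: {G} ∪ {C} = {C,G} (union, +1)
BU@2: {G} ∪ {A} = {A,G} (union, +1)
BQU@2: {A,G} ∪ {T} = {A,G,T} (union, +1)
BEQU@2: {A,G,T} ∩ {T} = {T} (intersection, +0)
BU@3: {T} ∩ {T} = {T} (intersection, +0)
BQU@3: {T} ∪ {A} = {A,T} (union, +1)
BEQU@3: {A,T} ∪ {C} = {A,C,T} (union, +1)
BU@4: {G} ∩ {G} = {G} (intersection, +0)
BQU@4: {G} ∪ {A} = {A,G} (union, +1)
BEQU@4: {A,G} ∪ {T} = {A,G,T} (union, +1)
BU@5: {T} ∩ {T} = {T} (intersection, +0)
BQU@5: {T} ∪ {G} = {G,T} (union, +1)
BEQU@5: {G,T} ∪ {A} = {A,G,T} (union, +1)
BU@6: {A} ∩ {A} = {A} (intersection, +0)
BQU@6: {A} ∪ {C} = {A,C} (union, +1)
BEQU@6: {A,C} ∩ {A} = {A} (intersection, +0)
BU@7: {G} ∪ {C} = {C,G} (union, +1)
BQU@7: {C,G} ∩ {C} = {C} (intersection, +0)
BEQU@7: {C} ∩ {C} = {C} (intersection, +0)
per-site changes: [2, 2, 2, 2, 2, 2, 1, 1]; total = 14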